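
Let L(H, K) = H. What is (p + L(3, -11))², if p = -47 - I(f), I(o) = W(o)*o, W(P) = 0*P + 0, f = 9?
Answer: 1936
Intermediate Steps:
W(P) = 0 (W(P) = 0 + 0 = 0)
I(o) = 0 (I(o) = 0*o = 0)
p = -47 (p = -47 - 1*0 = -47 + 0 = -47)
(p + L(3, -11))² = (-47 + 3)² = (-44)² = 1936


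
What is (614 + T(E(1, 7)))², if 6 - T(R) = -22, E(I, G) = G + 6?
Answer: 412164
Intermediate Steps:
E(I, G) = 6 + G
T(R) = 28 (T(R) = 6 - 1*(-22) = 6 + 22 = 28)
(614 + T(E(1, 7)))² = (614 + 28)² = 642² = 412164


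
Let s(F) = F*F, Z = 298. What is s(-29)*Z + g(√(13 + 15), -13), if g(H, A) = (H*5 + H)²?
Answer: 251626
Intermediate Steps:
g(H, A) = 36*H² (g(H, A) = (5*H + H)² = (6*H)² = 36*H²)
s(F) = F²
s(-29)*Z + g(√(13 + 15), -13) = (-29)²*298 + 36*(√(13 + 15))² = 841*298 + 36*(√28)² = 250618 + 36*(2*√7)² = 250618 + 36*28 = 250618 + 1008 = 251626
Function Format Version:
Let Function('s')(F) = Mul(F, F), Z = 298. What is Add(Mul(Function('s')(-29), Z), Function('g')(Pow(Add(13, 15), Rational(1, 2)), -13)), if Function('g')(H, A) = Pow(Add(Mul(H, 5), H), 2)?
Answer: 251626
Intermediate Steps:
Function('g')(H, A) = Mul(36, Pow(H, 2)) (Function('g')(H, A) = Pow(Add(Mul(5, H), H), 2) = Pow(Mul(6, H), 2) = Mul(36, Pow(H, 2)))
Function('s')(F) = Pow(F, 2)
Add(Mul(Function('s')(-29), Z), Function('g')(Pow(Add(13, 15), Rational(1, 2)), -13)) = Add(Mul(Pow(-29, 2), 298), Mul(36, Pow(Pow(Add(13, 15), Rational(1, 2)), 2))) = Add(Mul(841, 298), Mul(36, Pow(Pow(28, Rational(1, 2)), 2))) = Add(250618, Mul(36, Pow(Mul(2, Pow(7, Rational(1, 2))), 2))) = Add(250618, Mul(36, 28)) = Add(250618, 1008) = 251626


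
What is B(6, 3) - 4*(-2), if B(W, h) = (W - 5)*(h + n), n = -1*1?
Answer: 10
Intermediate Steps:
n = -1
B(W, h) = (-1 + h)*(-5 + W) (B(W, h) = (W - 5)*(h - 1) = (-5 + W)*(-1 + h) = (-1 + h)*(-5 + W))
B(6, 3) - 4*(-2) = (5 - 1*6 - 5*3 + 6*3) - 4*(-2) = (5 - 6 - 15 + 18) + 8 = 2 + 8 = 10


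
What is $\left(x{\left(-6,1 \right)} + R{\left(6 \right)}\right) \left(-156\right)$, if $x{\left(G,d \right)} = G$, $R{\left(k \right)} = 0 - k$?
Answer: $1872$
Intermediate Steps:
$R{\left(k \right)} = - k$
$\left(x{\left(-6,1 \right)} + R{\left(6 \right)}\right) \left(-156\right) = \left(-6 - 6\right) \left(-156\right) = \left(-12\right) \left(-156\right) = 1872$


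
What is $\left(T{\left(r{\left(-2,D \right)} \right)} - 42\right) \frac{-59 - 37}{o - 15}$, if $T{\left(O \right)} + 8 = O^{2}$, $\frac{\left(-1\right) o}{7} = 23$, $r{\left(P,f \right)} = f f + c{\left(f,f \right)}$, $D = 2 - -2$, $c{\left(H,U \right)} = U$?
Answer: $\frac{2100}{11} \approx 190.91$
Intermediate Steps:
$D = 4$ ($D = 2 + 2 = 4$)
$r{\left(P,f \right)} = f + f^{2}$ ($r{\left(P,f \right)} = f f + f = f^{2} + f = f + f^{2}$)
$o = -161$ ($o = \left(-7\right) 23 = -161$)
$T{\left(O \right)} = -8 + O^{2}$
$\left(T{\left(r{\left(-2,D \right)} \right)} - 42\right) \frac{-59 - 37}{o - 15} = \left(\left(-8 + \left(4 \left(1 + 4\right)\right)^{2}\right) - 42\right) \frac{-59 - 37}{-161 - 15} = \left(\left(-8 + \left(4 \cdot 5\right)^{2}\right) - 42\right) \left(- \frac{96}{-176}\right) = \left(\left(-8 + 20^{2}\right) - 42\right) \left(\left(-96\right) \left(- \frac{1}{176}\right)\right) = \left(\left(-8 + 400\right) - 42\right) \frac{6}{11} = \left(392 - 42\right) \frac{6}{11} = 350 \cdot \frac{6}{11} = \frac{2100}{11}$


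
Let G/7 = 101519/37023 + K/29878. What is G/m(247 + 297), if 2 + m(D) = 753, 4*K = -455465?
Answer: -4729941967/474706324968 ≈ -0.0099639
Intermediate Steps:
K = -455465/4 (K = (¼)*(-455465) = -455465/4 ≈ -1.1387e+5)
m(D) = 751 (m(D) = -2 + 753 = 751)
G = -4729941967/632098968 (G = 7*(101519/37023 - 455465/4/29878) = 7*(101519*(1/37023) - 455465/4*1/29878) = 7*(101519/37023 - 455465/119512) = 7*(-4729941967/4424692776) = -4729941967/632098968 ≈ -7.4829)
G/m(247 + 297) = -4729941967/632098968/751 = -4729941967/632098968*1/751 = -4729941967/474706324968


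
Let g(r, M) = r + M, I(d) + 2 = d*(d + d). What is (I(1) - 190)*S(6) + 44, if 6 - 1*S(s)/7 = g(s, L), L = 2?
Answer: 2704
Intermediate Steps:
I(d) = -2 + 2*d² (I(d) = -2 + d*(d + d) = -2 + d*(2*d) = -2 + 2*d²)
g(r, M) = M + r
S(s) = 28 - 7*s (S(s) = 42 - 7*(2 + s) = 42 + (-14 - 7*s) = 28 - 7*s)
(I(1) - 190)*S(6) + 44 = ((-2 + 2*1²) - 190)*(28 - 7*6) + 44 = ((-2 + 2*1) - 190)*(28 - 42) + 44 = ((-2 + 2) - 190)*(-14) + 44 = (0 - 190)*(-14) + 44 = -190*(-14) + 44 = 2660 + 44 = 2704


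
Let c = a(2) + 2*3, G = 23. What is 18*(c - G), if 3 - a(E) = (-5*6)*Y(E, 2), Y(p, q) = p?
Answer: 828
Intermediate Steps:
a(E) = 3 + 30*E (a(E) = 3 - (-5*6)*E = 3 - (-30)*E = 3 + 30*E)
c = 69 (c = (3 + 30*2) + 2*3 = (3 + 60) + 6 = 63 + 6 = 69)
18*(c - G) = 18*(69 - 1*23) = 18*(69 - 23) = 18*46 = 828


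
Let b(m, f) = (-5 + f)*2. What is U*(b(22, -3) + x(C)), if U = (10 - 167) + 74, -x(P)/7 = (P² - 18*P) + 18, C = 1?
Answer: 1909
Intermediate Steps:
x(P) = -126 - 7*P² + 126*P (x(P) = -7*((P² - 18*P) + 18) = -7*(18 + P² - 18*P) = -126 - 7*P² + 126*P)
U = -83 (U = -157 + 74 = -83)
b(m, f) = -10 + 2*f
U*(b(22, -3) + x(C)) = -83*((-10 + 2*(-3)) + (-126 - 7*1² + 126*1)) = -83*((-10 - 6) + (-126 - 7*1 + 126)) = -83*(-16 + (-126 - 7 + 126)) = -83*(-16 - 7) = -83*(-23) = 1909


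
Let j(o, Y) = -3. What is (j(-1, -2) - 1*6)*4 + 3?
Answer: -33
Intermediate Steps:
(j(-1, -2) - 1*6)*4 + 3 = (-3 - 1*6)*4 + 3 = (-3 - 6)*4 + 3 = -9*4 + 3 = -36 + 3 = -33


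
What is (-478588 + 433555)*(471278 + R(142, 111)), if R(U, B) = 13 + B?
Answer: -21228646266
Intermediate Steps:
(-478588 + 433555)*(471278 + R(142, 111)) = (-478588 + 433555)*(471278 + (13 + 111)) = -45033*(471278 + 124) = -45033*471402 = -21228646266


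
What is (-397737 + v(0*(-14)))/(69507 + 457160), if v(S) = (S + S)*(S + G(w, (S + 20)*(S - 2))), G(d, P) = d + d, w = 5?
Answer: -397737/526667 ≈ -0.75520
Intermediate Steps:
G(d, P) = 2*d
v(S) = 2*S*(10 + S) (v(S) = (S + S)*(S + 2*5) = (2*S)*(S + 10) = (2*S)*(10 + S) = 2*S*(10 + S))
(-397737 + v(0*(-14)))/(69507 + 457160) = (-397737 + 2*(0*(-14))*(10 + 0*(-14)))/(69507 + 457160) = (-397737 + 2*0*(10 + 0))/526667 = (-397737 + 2*0*10)*(1/526667) = (-397737 + 0)*(1/526667) = -397737*1/526667 = -397737/526667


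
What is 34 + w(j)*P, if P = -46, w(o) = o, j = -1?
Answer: 80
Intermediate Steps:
34 + w(j)*P = 34 - 1*(-46) = 34 + 46 = 80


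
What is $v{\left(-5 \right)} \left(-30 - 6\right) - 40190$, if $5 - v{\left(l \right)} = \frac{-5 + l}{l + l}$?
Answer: $-40334$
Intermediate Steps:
$v{\left(l \right)} = 5 - \frac{-5 + l}{2 l}$ ($v{\left(l \right)} = 5 - \frac{-5 + l}{l + l} = 5 - \frac{-5 + l}{2 l}$)
$v{\left(-5 \right)} \left(-30 - 6\right) - 40190 = \frac{5 + 9 \left(-5\right)}{2 \left(-5\right)} \left(-30 - 6\right) - 40190 = \frac{1}{2} \left(- \frac{1}{5}\right) \left(5 - 45\right) \left(-36\right) - 40190 = \frac{1}{2} \left(- \frac{1}{5}\right) \left(-40\right) \left(-36\right) - 40190 = 4 \left(-36\right) - 40190 = -144 - 40190 = -40334$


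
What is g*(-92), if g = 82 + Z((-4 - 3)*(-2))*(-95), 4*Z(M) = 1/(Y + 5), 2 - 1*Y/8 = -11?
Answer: -820111/109 ≈ -7524.0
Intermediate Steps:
Y = 104 (Y = 16 - 8*(-11) = 16 + 88 = 104)
Z(M) = 1/436 (Z(M) = 1/(4*(104 + 5)) = (¼)/109 = (¼)*(1/109) = 1/436)
g = 35657/436 (g = 82 + (1/436)*(-95) = 82 - 95/436 = 35657/436 ≈ 81.782)
g*(-92) = (35657/436)*(-92) = -820111/109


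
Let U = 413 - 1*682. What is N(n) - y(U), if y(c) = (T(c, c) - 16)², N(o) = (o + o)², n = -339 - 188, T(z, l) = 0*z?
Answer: 1110660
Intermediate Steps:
T(z, l) = 0
n = -527
N(o) = 4*o² (N(o) = (2*o)² = 4*o²)
U = -269 (U = 413 - 682 = -269)
y(c) = 256 (y(c) = (0 - 16)² = (-16)² = 256)
N(n) - y(U) = 4*(-527)² - 1*256 = 4*277729 - 256 = 1110916 - 256 = 1110660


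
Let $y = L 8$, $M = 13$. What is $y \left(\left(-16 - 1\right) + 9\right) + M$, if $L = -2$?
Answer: $141$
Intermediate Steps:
$y = -16$ ($y = \left(-2\right) 8 = -16$)
$y \left(\left(-16 - 1\right) + 9\right) + M = - 16 \left(\left(-16 - 1\right) + 9\right) + 13 = - 16 \left(-17 + 9\right) + 13 = \left(-16\right) \left(-8\right) + 13 = 128 + 13 = 141$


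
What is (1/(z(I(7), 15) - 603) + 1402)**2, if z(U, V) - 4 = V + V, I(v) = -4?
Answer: 636384321169/323761 ≈ 1.9656e+6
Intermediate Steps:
z(U, V) = 4 + 2*V (z(U, V) = 4 + (V + V) = 4 + 2*V)
(1/(z(I(7), 15) - 603) + 1402)**2 = (1/((4 + 2*15) - 603) + 1402)**2 = (1/((4 + 30) - 603) + 1402)**2 = (1/(34 - 603) + 1402)**2 = (1/(-569) + 1402)**2 = (-1/569 + 1402)**2 = (797737/569)**2 = 636384321169/323761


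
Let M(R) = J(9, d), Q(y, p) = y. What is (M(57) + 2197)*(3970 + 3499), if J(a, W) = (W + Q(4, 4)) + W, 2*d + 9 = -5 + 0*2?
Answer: 16334703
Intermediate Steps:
d = -7 (d = -9/2 + (-5 + 0*2)/2 = -9/2 + (-5 + 0)/2 = -9/2 + (½)*(-5) = -9/2 - 5/2 = -7)
J(a, W) = 4 + 2*W (J(a, W) = (W + 4) + W = (4 + W) + W = 4 + 2*W)
M(R) = -10 (M(R) = 4 + 2*(-7) = 4 - 14 = -10)
(M(57) + 2197)*(3970 + 3499) = (-10 + 2197)*(3970 + 3499) = 2187*7469 = 16334703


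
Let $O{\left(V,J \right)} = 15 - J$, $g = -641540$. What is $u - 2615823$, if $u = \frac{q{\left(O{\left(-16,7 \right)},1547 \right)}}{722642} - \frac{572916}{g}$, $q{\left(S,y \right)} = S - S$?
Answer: $- \frac{419538628626}{160385} \approx -2.6158 \cdot 10^{6}$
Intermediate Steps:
$q{\left(S,y \right)} = 0$
$u = \frac{143229}{160385}$ ($u = \frac{0}{722642} - \frac{572916}{-641540} = 0 \cdot \frac{1}{722642} - - \frac{143229}{160385} = 0 + \frac{143229}{160385} = \frac{143229}{160385} \approx 0.89303$)
$u - 2615823 = \frac{143229}{160385} - 2615823 = - \frac{419538628626}{160385}$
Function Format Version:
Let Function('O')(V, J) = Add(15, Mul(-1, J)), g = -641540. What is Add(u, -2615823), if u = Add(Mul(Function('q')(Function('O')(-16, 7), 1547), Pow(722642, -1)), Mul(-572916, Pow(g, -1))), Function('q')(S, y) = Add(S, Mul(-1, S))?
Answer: Rational(-419538628626, 160385) ≈ -2.6158e+6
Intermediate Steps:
Function('q')(S, y) = 0
u = Rational(143229, 160385) (u = Add(Mul(0, Pow(722642, -1)), Mul(-572916, Pow(-641540, -1))) = Add(Mul(0, Rational(1, 722642)), Mul(-572916, Rational(-1, 641540))) = Add(0, Rational(143229, 160385)) = Rational(143229, 160385) ≈ 0.89303)
Add(u, -2615823) = Add(Rational(143229, 160385), -2615823) = Rational(-419538628626, 160385)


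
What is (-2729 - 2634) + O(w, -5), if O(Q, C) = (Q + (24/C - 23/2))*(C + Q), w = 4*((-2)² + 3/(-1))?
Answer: -53507/10 ≈ -5350.7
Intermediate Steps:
w = 4 (w = 4*(4 + 3*(-1)) = 4*(4 - 3) = 4*1 = 4)
O(Q, C) = (C + Q)*(-23/2 + Q + 24/C) (O(Q, C) = (Q + (24/C - 23*½))*(C + Q) = (Q + (24/C - 23/2))*(C + Q) = (Q + (-23/2 + 24/C))*(C + Q) = (-23/2 + Q + 24/C)*(C + Q) = (C + Q)*(-23/2 + Q + 24/C))
(-2729 - 2634) + O(w, -5) = (-2729 - 2634) + (24 + 4² - 23/2*(-5) - 23/2*4 - 5*4 + 24*4/(-5)) = -5363 + (24 + 16 + 115/2 - 46 - 20 + 24*4*(-⅕)) = -5363 + (24 + 16 + 115/2 - 46 - 20 - 96/5) = -5363 + 123/10 = -53507/10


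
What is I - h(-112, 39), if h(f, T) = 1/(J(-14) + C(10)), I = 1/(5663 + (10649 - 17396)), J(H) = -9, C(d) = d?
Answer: -1085/1084 ≈ -1.0009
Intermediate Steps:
I = -1/1084 (I = 1/(5663 - 6747) = 1/(-1084) = -1/1084 ≈ -0.00092251)
h(f, T) = 1 (h(f, T) = 1/(-9 + 10) = 1/1 = 1)
I - h(-112, 39) = -1/1084 - 1*1 = -1/1084 - 1 = -1085/1084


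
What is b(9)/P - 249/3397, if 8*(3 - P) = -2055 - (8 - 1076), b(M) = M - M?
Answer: -249/3397 ≈ -0.073300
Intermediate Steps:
b(M) = 0
P = 1011/8 (P = 3 - (-2055 - (8 - 1076))/8 = 3 - (-2055 - 1*(-1068))/8 = 3 - (-2055 + 1068)/8 = 3 - ⅛*(-987) = 3 + 987/8 = 1011/8 ≈ 126.38)
b(9)/P - 249/3397 = 0/(1011/8) - 249/3397 = 0*(8/1011) - 249*1/3397 = 0 - 249/3397 = -249/3397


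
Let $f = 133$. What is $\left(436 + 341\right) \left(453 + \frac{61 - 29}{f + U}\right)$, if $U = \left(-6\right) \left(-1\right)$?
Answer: $\frac{48950223}{139} \approx 3.5216 \cdot 10^{5}$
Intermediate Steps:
$U = 6$
$\left(436 + 341\right) \left(453 + \frac{61 - 29}{f + U}\right) = \left(436 + 341\right) \left(453 + \frac{61 - 29}{133 + 6}\right) = 777 \left(453 + \frac{32}{139}\right) = 777 \cdot \frac{62999}{139} = \frac{48950223}{139}$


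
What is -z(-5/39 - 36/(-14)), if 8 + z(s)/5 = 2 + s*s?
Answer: 11425/74529 ≈ 0.15330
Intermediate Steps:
z(s) = -30 + 5*s² (z(s) = -40 + 5*(2 + s*s) = -40 + 5*(2 + s²) = -40 + (10 + 5*s²) = -30 + 5*s²)
-z(-5/39 - 36/(-14)) = -(-30 + 5*(-5/39 - 36/(-14))²) = -(-30 + 5*(-5*1/39 - 36*(-1/14))²) = -(-30 + 5*(-5/39 + 18/7)²) = -(-30 + 5*(667/273)²) = -(-30 + 5*(444889/74529)) = -(-30 + 2224445/74529) = -1*(-11425/74529) = 11425/74529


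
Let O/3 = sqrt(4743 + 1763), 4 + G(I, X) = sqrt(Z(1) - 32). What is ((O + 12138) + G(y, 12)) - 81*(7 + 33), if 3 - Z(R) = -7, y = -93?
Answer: 8894 + 3*sqrt(6506) + I*sqrt(22) ≈ 9136.0 + 4.6904*I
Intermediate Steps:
Z(R) = 10 (Z(R) = 3 - 1*(-7) = 3 + 7 = 10)
G(I, X) = -4 + I*sqrt(22) (G(I, X) = -4 + sqrt(10 - 32) = -4 + sqrt(-22) = -4 + I*sqrt(22))
O = 3*sqrt(6506) (O = 3*sqrt(4743 + 1763) = 3*sqrt(6506) ≈ 241.98)
((O + 12138) + G(y, 12)) - 81*(7 + 33) = ((3*sqrt(6506) + 12138) + (-4 + I*sqrt(22))) - 81*(7 + 33) = ((12138 + 3*sqrt(6506)) + (-4 + I*sqrt(22))) - 81*40 = (12134 + 3*sqrt(6506) + I*sqrt(22)) - 3240 = 8894 + 3*sqrt(6506) + I*sqrt(22)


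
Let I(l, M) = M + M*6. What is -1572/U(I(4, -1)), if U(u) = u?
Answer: 1572/7 ≈ 224.57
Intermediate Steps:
I(l, M) = 7*M (I(l, M) = M + 6*M = 7*M)
-1572/U(I(4, -1)) = -1572/(7*(-1)) = -1572/(-7) = -1572*(-⅐) = 1572/7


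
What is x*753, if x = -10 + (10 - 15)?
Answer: -11295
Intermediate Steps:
x = -15 (x = -10 - 5 = -15)
x*753 = -15*753 = -11295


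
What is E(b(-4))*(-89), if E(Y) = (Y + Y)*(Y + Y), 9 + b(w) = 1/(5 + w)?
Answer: -22784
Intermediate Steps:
b(w) = -9 + 1/(5 + w)
E(Y) = 4*Y² (E(Y) = (2*Y)*(2*Y) = 4*Y²)
E(b(-4))*(-89) = (4*((-44 - 9*(-4))/(5 - 4))²)*(-89) = (4*((-44 + 36)/1)²)*(-89) = (4*(1*(-8))²)*(-89) = (4*(-8)²)*(-89) = (4*64)*(-89) = 256*(-89) = -22784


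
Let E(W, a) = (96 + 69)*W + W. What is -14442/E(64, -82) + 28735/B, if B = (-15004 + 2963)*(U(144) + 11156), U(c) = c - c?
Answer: -2922124123/2149270336 ≈ -1.3596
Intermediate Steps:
U(c) = 0
B = -134329396 (B = (-15004 + 2963)*(0 + 11156) = -12041*11156 = -134329396)
E(W, a) = 166*W (E(W, a) = 165*W + W = 166*W)
-14442/E(64, -82) + 28735/B = -14442/(166*64) + 28735/(-134329396) = -14442/10624 + 28735*(-1/134329396) = -14442*1/10624 - 28735/134329396 = -87/64 - 28735/134329396 = -2922124123/2149270336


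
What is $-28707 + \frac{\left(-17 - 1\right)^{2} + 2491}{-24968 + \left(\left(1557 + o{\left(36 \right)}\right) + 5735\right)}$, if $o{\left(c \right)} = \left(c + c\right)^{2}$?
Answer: $- \frac{358610659}{12492} \approx -28707.0$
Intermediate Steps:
$o{\left(c \right)} = 4 c^{2}$ ($o{\left(c \right)} = \left(2 c\right)^{2} = 4 c^{2}$)
$-28707 + \frac{\left(-17 - 1\right)^{2} + 2491}{-24968 + \left(\left(1557 + o{\left(36 \right)}\right) + 5735\right)} = -28707 + \frac{\left(-17 - 1\right)^{2} + 2491}{-24968 + \left(\left(1557 + 4 \cdot 36^{2}\right) + 5735\right)} = -28707 + \frac{\left(-18\right)^{2} + 2491}{-24968 + \left(\left(1557 + 4 \cdot 1296\right) + 5735\right)} = -28707 + \frac{324 + 2491}{-24968 + \left(\left(1557 + 5184\right) + 5735\right)} = -28707 + \frac{2815}{-24968 + \left(6741 + 5735\right)} = -28707 + \frac{2815}{-24968 + 12476} = -28707 + \frac{2815}{-12492} = -28707 + 2815 \left(- \frac{1}{12492}\right) = -28707 - \frac{2815}{12492} = - \frac{358610659}{12492}$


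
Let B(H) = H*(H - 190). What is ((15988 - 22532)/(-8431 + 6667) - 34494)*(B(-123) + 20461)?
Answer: -896794453280/441 ≈ -2.0335e+9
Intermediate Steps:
B(H) = H*(-190 + H)
((15988 - 22532)/(-8431 + 6667) - 34494)*(B(-123) + 20461) = ((15988 - 22532)/(-8431 + 6667) - 34494)*(-123*(-190 - 123) + 20461) = (-6544/(-1764) - 34494)*(-123*(-313) + 20461) = (-6544*(-1/1764) - 34494)*(38499 + 20461) = (1636/441 - 34494)*58960 = -15210218/441*58960 = -896794453280/441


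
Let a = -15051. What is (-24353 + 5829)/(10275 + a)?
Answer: 4631/1194 ≈ 3.8786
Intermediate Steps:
(-24353 + 5829)/(10275 + a) = (-24353 + 5829)/(10275 - 15051) = -18524/(-4776) = -18524*(-1/4776) = 4631/1194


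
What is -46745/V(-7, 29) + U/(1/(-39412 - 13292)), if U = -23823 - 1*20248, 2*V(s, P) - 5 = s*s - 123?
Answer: 160267634386/69 ≈ 2.3227e+9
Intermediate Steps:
V(s, P) = -59 + s**2/2 (V(s, P) = 5/2 + (s*s - 123)/2 = 5/2 + (s**2 - 123)/2 = 5/2 + (-123 + s**2)/2 = 5/2 + (-123/2 + s**2/2) = -59 + s**2/2)
U = -44071 (U = -23823 - 20248 = -44071)
-46745/V(-7, 29) + U/(1/(-39412 - 13292)) = -46745/(-59 + (1/2)*(-7)**2) - 44071/(1/(-39412 - 13292)) = -46745/(-59 + (1/2)*49) - 44071/(1/(-52704)) = -46745/(-59 + 49/2) - 44071/(-1/52704) = -46745/(-69/2) - 44071*(-52704) = -46745*(-2/69) + 2322717984 = 93490/69 + 2322717984 = 160267634386/69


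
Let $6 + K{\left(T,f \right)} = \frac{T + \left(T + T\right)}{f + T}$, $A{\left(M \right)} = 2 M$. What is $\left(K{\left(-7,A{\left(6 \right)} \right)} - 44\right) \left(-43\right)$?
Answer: $\frac{11653}{5} \approx 2330.6$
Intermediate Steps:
$K{\left(T,f \right)} = -6 + \frac{3 T}{T + f}$ ($K{\left(T,f \right)} = -6 + \frac{T + \left(T + T\right)}{f + T} = -6 + \frac{T + 2 T}{T + f} = -6 + \frac{3 T}{T + f}$)
$\left(K{\left(-7,A{\left(6 \right)} \right)} - 44\right) \left(-43\right) = \left(\frac{3 \left(\left(-1\right) \left(-7\right) - 2 \cdot 2 \cdot 6\right)}{-7 + 2 \cdot 6} - 44\right) \left(-43\right) = \left(\frac{3 \left(7 - 24\right)}{-7 + 12} - 44\right) \left(-43\right) = \left(\frac{3 \left(7 - 24\right)}{5} - 44\right) \left(-43\right) = \left(3 \cdot \frac{1}{5} \left(-17\right) - 44\right) \left(-43\right) = \left(- \frac{51}{5} - 44\right) \left(-43\right) = \left(- \frac{271}{5}\right) \left(-43\right) = \frac{11653}{5}$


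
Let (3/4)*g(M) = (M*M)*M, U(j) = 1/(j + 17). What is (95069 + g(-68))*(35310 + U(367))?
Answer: -13186452112361/1152 ≈ -1.1447e+10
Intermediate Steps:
U(j) = 1/(17 + j)
g(M) = 4*M**3/3 (g(M) = 4*((M*M)*M)/3 = 4*(M**2*M)/3 = 4*M**3/3)
(95069 + g(-68))*(35310 + U(367)) = (95069 + (4/3)*(-68)**3)*(35310 + 1/(17 + 367)) = (95069 + (4/3)*(-314432))*(35310 + 1/384) = (95069 - 1257728/3)*(35310 + 1/384) = -972521/3*13559041/384 = -13186452112361/1152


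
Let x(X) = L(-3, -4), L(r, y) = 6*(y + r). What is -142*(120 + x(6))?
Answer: -11076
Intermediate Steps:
L(r, y) = 6*r + 6*y (L(r, y) = 6*(r + y) = 6*r + 6*y)
x(X) = -42 (x(X) = 6*(-3) + 6*(-4) = -18 - 24 = -42)
-142*(120 + x(6)) = -142*(120 - 42) = -142*78 = -11076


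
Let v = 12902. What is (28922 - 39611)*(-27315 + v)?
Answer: 154060557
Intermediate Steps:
(28922 - 39611)*(-27315 + v) = (28922 - 39611)*(-27315 + 12902) = -10689*(-14413) = 154060557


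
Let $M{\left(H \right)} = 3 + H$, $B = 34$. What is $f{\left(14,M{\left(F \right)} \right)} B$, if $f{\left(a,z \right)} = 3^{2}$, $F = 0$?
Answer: $306$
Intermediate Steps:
$f{\left(a,z \right)} = 9$
$f{\left(14,M{\left(F \right)} \right)} B = 9 \cdot 34 = 306$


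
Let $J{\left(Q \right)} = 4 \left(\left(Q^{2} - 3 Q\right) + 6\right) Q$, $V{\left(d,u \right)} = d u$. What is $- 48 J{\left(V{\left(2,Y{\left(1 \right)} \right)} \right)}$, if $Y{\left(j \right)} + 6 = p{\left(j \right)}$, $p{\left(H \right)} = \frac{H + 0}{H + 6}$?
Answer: $\frac{137602560}{343} \approx 4.0117 \cdot 10^{5}$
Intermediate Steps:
$p{\left(H \right)} = \frac{H}{6 + H}$
$Y{\left(j \right)} = -6 + \frac{j}{6 + j}$
$J{\left(Q \right)} = Q \left(24 - 12 Q + 4 Q^{2}\right)$ ($J{\left(Q \right)} = 4 \left(6 + Q^{2} - 3 Q\right) Q = \left(24 - 12 Q + 4 Q^{2}\right) Q = Q \left(24 - 12 Q + 4 Q^{2}\right)$)
$- 48 J{\left(V{\left(2,Y{\left(1 \right)} \right)} \right)} = - 48 \cdot 4 \cdot 2 \frac{-36 - 5}{6 + 1} \left(6 + \left(2 \frac{-36 - 5}{6 + 1}\right)^{2} - 3 \cdot 2 \frac{-36 - 5}{6 + 1}\right) = - 48 \cdot 4 \cdot 2 \frac{-36 - 5}{7} \left(6 + \left(2 \frac{-36 - 5}{7}\right)^{2} - 3 \cdot 2 \frac{-36 - 5}{7}\right) = - 48 \cdot 4 \cdot 2 \cdot \frac{1}{7} \left(-41\right) \left(6 + \left(2 \cdot \frac{1}{7} \left(-41\right)\right)^{2} - 3 \cdot 2 \cdot \frac{1}{7} \left(-41\right)\right) = - 48 \cdot 4 \cdot 2 \left(- \frac{41}{7}\right) \left(6 + \left(2 \left(- \frac{41}{7}\right)\right)^{2} - 3 \cdot 2 \left(- \frac{41}{7}\right)\right) = - 48 \cdot 4 \left(- \frac{82}{7}\right) \left(6 + \left(- \frac{82}{7}\right)^{2} - - \frac{246}{7}\right) = - 48 \cdot 4 \left(- \frac{82}{7}\right) \left(6 + \frac{6724}{49} + \frac{246}{7}\right) = - 48 \cdot 4 \left(- \frac{82}{7}\right) \frac{8740}{49} = \left(-48\right) \left(- \frac{2866720}{343}\right) = \frac{137602560}{343}$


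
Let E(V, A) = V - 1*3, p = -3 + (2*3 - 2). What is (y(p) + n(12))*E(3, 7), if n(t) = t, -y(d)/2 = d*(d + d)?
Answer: 0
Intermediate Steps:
p = 1 (p = -3 + (6 - 2) = -3 + 4 = 1)
E(V, A) = -3 + V (E(V, A) = V - 3 = -3 + V)
y(d) = -4*d² (y(d) = -2*d*(d + d) = -2*d*2*d = -4*d²)
(y(p) + n(12))*E(3, 7) = (-4*1² + 12)*(-3 + 3) = (-4*1 + 12)*0 = (-4 + 12)*0 = 8*0 = 0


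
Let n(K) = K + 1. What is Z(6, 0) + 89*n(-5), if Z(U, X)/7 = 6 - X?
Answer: -314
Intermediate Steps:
n(K) = 1 + K
Z(U, X) = 42 - 7*X (Z(U, X) = 7*(6 - X) = 42 - 7*X)
Z(6, 0) + 89*n(-5) = (42 - 7*0) + 89*(1 - 5) = (42 + 0) + 89*(-4) = 42 - 356 = -314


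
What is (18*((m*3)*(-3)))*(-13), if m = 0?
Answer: 0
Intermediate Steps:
(18*((m*3)*(-3)))*(-13) = (18*((0*3)*(-3)))*(-13) = (18*(0*(-3)))*(-13) = (18*0)*(-13) = 0*(-13) = 0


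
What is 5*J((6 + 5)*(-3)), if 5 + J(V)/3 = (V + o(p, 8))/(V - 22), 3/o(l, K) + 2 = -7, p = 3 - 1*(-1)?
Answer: -725/11 ≈ -65.909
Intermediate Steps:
p = 4 (p = 3 + 1 = 4)
o(l, K) = -⅓ (o(l, K) = 3/(-2 - 7) = 3/(-9) = 3*(-⅑) = -⅓)
J(V) = -15 + 3*(-⅓ + V)/(-22 + V) (J(V) = -15 + 3*((V - ⅓)/(V - 22)) = -15 + 3*((-⅓ + V)/(-22 + V)) = -15 + 3*(-⅓ + V)/(-22 + V))
5*J((6 + 5)*(-3)) = 5*((329 - 12*(6 + 5)*(-3))/(-22 + (6 + 5)*(-3))) = 5*((329 - 132*(-3))/(-22 + 11*(-3))) = 5*((329 - 12*(-33))/(-22 - 33)) = 5*((329 + 396)/(-55)) = 5*(-1/55*725) = 5*(-145/11) = -725/11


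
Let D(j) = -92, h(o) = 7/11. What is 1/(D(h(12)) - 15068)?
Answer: -1/15160 ≈ -6.5963e-5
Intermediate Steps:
h(o) = 7/11 (h(o) = 7*(1/11) = 7/11)
1/(D(h(12)) - 15068) = 1/(-92 - 15068) = 1/(-15160) = -1/15160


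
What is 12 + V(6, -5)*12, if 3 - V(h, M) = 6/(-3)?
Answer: 72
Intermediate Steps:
V(h, M) = 5 (V(h, M) = 3 - 6/(-3) = 3 - 6*(-1)/3 = 3 - 1*(-2) = 3 + 2 = 5)
12 + V(6, -5)*12 = 12 + 5*12 = 12 + 60 = 72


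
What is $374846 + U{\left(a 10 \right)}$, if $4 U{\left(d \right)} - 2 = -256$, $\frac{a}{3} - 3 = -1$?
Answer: $\frac{749565}{2} \approx 3.7478 \cdot 10^{5}$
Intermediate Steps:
$a = 6$ ($a = 9 + 3 \left(-1\right) = 9 - 3 = 6$)
$U{\left(d \right)} = - \frac{127}{2}$ ($U{\left(d \right)} = \frac{1}{2} + \frac{1}{4} \left(-256\right) = \frac{1}{2} - 64 = - \frac{127}{2}$)
$374846 + U{\left(a 10 \right)} = 374846 - \frac{127}{2} = \frac{749565}{2}$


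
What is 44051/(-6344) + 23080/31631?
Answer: -1246957661/200667064 ≈ -6.2141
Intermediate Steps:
44051/(-6344) + 23080/31631 = 44051*(-1/6344) + 23080*(1/31631) = -44051/6344 + 23080/31631 = -1246957661/200667064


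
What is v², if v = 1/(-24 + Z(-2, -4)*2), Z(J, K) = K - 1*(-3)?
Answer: 1/676 ≈ 0.0014793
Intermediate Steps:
Z(J, K) = 3 + K (Z(J, K) = K + 3 = 3 + K)
v = -1/26 (v = 1/(-24 + (3 - 4)*2) = 1/(-24 - 1*2) = 1/(-24 - 2) = 1/(-26) = -1/26 ≈ -0.038462)
v² = (-1/26)² = 1/676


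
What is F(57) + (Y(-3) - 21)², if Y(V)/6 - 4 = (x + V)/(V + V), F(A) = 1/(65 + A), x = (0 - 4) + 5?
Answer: 3051/122 ≈ 25.008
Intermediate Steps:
x = 1 (x = -4 + 5 = 1)
Y(V) = 24 + 3*(1 + V)/V (Y(V) = 24 + 6*((1 + V)/(V + V)) = 24 + 6*((1 + V)/((2*V))) = 24 + 6*((1 + V)*(1/(2*V))) = 24 + 6*((1 + V)/(2*V)) = 24 + 3*(1 + V)/V)
F(57) + (Y(-3) - 21)² = 1/(65 + 57) + ((27 + 3/(-3)) - 21)² = 1/122 + ((27 + 3*(-⅓)) - 21)² = 1/122 + ((27 - 1) - 21)² = 1/122 + (26 - 21)² = 1/122 + 5² = 1/122 + 25 = 3051/122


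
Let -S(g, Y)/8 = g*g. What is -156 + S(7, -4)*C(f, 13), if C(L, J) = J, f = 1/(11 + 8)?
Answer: -5252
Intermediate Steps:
S(g, Y) = -8*g² (S(g, Y) = -8*g*g = -8*g²)
f = 1/19 ≈ 0.052632
-156 + S(7, -4)*C(f, 13) = -156 - 8*7²*13 = -156 - 8*49*13 = -156 - 392*13 = -156 - 5096 = -5252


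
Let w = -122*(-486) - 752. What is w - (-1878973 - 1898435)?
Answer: 3835948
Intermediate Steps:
w = 58540 (w = 59292 - 752 = 58540)
w - (-1878973 - 1898435) = 58540 - (-1878973 - 1898435) = 58540 - 1*(-3777408) = 58540 + 3777408 = 3835948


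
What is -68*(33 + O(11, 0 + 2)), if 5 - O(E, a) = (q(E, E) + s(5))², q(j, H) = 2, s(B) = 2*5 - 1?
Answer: 5644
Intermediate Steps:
s(B) = 9 (s(B) = 10 - 1 = 9)
O(E, a) = -116 (O(E, a) = 5 - (2 + 9)² = 5 - 1*11² = 5 - 1*121 = 5 - 121 = -116)
-68*(33 + O(11, 0 + 2)) = -68*(33 - 116) = -68*(-83) = 5644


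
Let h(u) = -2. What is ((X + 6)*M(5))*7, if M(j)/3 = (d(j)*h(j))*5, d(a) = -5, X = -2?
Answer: 4200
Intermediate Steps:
M(j) = 150 (M(j) = 3*(-5*(-2)*5) = 3*(10*5) = 3*50 = 150)
((X + 6)*M(5))*7 = ((-2 + 6)*150)*7 = (4*150)*7 = 600*7 = 4200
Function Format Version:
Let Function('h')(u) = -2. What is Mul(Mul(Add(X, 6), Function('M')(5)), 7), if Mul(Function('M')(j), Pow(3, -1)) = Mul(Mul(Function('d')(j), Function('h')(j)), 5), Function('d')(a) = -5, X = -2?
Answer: 4200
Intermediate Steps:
Function('M')(j) = 150 (Function('M')(j) = Mul(3, Mul(Mul(-5, -2), 5)) = Mul(3, Mul(10, 5)) = Mul(3, 50) = 150)
Mul(Mul(Add(X, 6), Function('M')(5)), 7) = Mul(Mul(Add(-2, 6), 150), 7) = Mul(Mul(4, 150), 7) = Mul(600, 7) = 4200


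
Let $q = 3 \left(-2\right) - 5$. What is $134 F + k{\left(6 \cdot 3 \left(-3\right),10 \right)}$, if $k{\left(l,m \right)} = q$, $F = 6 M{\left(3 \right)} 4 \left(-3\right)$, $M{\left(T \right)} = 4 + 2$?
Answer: $-57899$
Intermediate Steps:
$M{\left(T \right)} = 6$
$q = -11$ ($q = -6 - 5 = -11$)
$F = -432$ ($F = 6 \cdot 6 \cdot 4 \left(-3\right) = 36 \left(-12\right) = -432$)
$k{\left(l,m \right)} = -11$
$134 F + k{\left(6 \cdot 3 \left(-3\right),10 \right)} = 134 \left(-432\right) - 11 = -57888 - 11 = -57899$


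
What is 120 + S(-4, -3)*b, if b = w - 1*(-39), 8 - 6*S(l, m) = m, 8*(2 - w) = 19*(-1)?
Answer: 9577/48 ≈ 199.52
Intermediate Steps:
w = 35/8 (w = 2 - 19*(-1)/8 = 2 - ⅛*(-19) = 2 + 19/8 = 35/8 ≈ 4.3750)
S(l, m) = 4/3 - m/6
b = 347/8 (b = 35/8 - 1*(-39) = 35/8 + 39 = 347/8 ≈ 43.375)
120 + S(-4, -3)*b = 120 + (4/3 - ⅙*(-3))*(347/8) = 120 + (4/3 + ½)*(347/8) = 120 + (11/6)*(347/8) = 120 + 3817/48 = 9577/48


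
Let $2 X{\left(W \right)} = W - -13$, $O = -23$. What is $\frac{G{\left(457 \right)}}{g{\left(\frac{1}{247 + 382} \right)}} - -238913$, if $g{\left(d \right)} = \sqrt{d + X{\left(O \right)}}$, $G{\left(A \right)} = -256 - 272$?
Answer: $238913 + \frac{44 i \sqrt{494394}}{131} \approx 2.3891 \cdot 10^{5} + 236.17 i$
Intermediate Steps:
$G{\left(A \right)} = -528$ ($G{\left(A \right)} = -256 - 272 = -528$)
$X{\left(W \right)} = \frac{13}{2} + \frac{W}{2}$ ($X{\left(W \right)} = \frac{W - -13}{2} = \frac{W + 13}{2} = \frac{13 + W}{2} = \frac{13}{2} + \frac{W}{2}$)
$g{\left(d \right)} = \sqrt{-5 + d}$ ($g{\left(d \right)} = \sqrt{d + \left(\frac{13}{2} + \frac{1}{2} \left(-23\right)\right)} = \sqrt{d + \left(\frac{13}{2} - \frac{23}{2}\right)} = \sqrt{d - 5} = \sqrt{-5 + d}$)
$\frac{G{\left(457 \right)}}{g{\left(\frac{1}{247 + 382} \right)}} - -238913 = - \frac{528}{\sqrt{-5 + \frac{1}{247 + 382}}} - -238913 = - \frac{528}{\sqrt{-5 + \frac{1}{629}}} + 238913 = - \frac{528}{\sqrt{- \frac{3144}{629}}} + 238913 = - \frac{528}{\frac{2}{629} i \sqrt{494394}} + 238913 = - 528 \left(- \frac{i \sqrt{494394}}{1572}\right) + 238913 = \frac{44 i \sqrt{494394}}{131} + 238913 = 238913 + \frac{44 i \sqrt{494394}}{131}$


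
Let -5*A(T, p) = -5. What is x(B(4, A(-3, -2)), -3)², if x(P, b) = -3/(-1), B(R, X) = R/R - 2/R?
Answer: 9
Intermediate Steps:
A(T, p) = 1 (A(T, p) = -⅕*(-5) = 1)
B(R, X) = 1 - 2/R
x(P, b) = 3 (x(P, b) = -3*(-1) = 3)
x(B(4, A(-3, -2)), -3)² = 3² = 9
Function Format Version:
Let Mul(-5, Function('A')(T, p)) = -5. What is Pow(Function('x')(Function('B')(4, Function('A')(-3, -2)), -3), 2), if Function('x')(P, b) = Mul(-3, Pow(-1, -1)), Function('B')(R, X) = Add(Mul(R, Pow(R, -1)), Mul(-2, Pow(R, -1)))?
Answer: 9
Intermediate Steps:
Function('A')(T, p) = 1 (Function('A')(T, p) = Mul(Rational(-1, 5), -5) = 1)
Function('B')(R, X) = Add(1, Mul(-2, Pow(R, -1)))
Function('x')(P, b) = 3 (Function('x')(P, b) = Mul(-3, -1) = 3)
Pow(Function('x')(Function('B')(4, Function('A')(-3, -2)), -3), 2) = Pow(3, 2) = 9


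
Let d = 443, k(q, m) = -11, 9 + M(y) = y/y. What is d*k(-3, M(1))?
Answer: -4873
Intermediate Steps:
M(y) = -8 (M(y) = -9 + y/y = -9 + 1 = -8)
d*k(-3, M(1)) = 443*(-11) = -4873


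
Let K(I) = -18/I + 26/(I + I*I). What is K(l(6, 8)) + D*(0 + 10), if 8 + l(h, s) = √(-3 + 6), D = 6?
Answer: 88259/1403 + 609*√3/1403 ≈ 63.659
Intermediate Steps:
l(h, s) = -8 + √3 (l(h, s) = -8 + √(-3 + 6) = -8 + √3)
K(I) = -18/I + 26/(I + I²)
K(l(6, 8)) + D*(0 + 10) = 2*(4 - 9*(-8 + √3))/((-8 + √3)*(1 + (-8 + √3))) + 6*(0 + 10) = 2*(4 + (72 - 9*√3))/((-8 + √3)*(-7 + √3)) + 6*10 = 2*(76 - 9*√3)/((-8 + √3)*(-7 + √3)) + 60 = 60 + 2*(76 - 9*√3)/((-8 + √3)*(-7 + √3))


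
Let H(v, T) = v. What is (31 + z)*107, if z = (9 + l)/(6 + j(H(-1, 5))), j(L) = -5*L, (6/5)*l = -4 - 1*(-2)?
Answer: 10165/3 ≈ 3388.3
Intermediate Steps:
l = -5/3 (l = 5*(-4 - 1*(-2))/6 = 5*(-4 + 2)/6 = (⅚)*(-2) = -5/3 ≈ -1.6667)
z = ⅔ (z = (9 - 5/3)/(6 - 5*(-1)) = 22/(3*(6 + 5)) = (22/3)/11 = (22/3)*(1/11) = ⅔ ≈ 0.66667)
(31 + z)*107 = (31 + ⅔)*107 = (95/3)*107 = 10165/3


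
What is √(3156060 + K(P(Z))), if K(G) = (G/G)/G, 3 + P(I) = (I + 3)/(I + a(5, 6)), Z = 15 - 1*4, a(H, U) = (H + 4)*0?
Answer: √1139337451/19 ≈ 1776.5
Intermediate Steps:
a(H, U) = 0 (a(H, U) = (4 + H)*0 = 0)
Z = 11 (Z = 15 - 4 = 11)
P(I) = -3 + (3 + I)/I (P(I) = -3 + (I + 3)/(I + 0) = -3 + (3 + I)/I)
K(G) = 1/G
√(3156060 + K(P(Z))) = √(3156060 + 1/(-2 + 3/11)) = √(3156060 + 1/(-19/11)) = √(3156060 - 11/19) = √(59965129/19) = √1139337451/19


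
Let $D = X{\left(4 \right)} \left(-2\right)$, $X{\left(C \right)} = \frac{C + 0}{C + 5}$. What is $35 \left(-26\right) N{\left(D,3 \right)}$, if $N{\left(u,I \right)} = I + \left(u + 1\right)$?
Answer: $- \frac{25480}{9} \approx -2831.1$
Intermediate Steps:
$X{\left(C \right)} = \frac{C}{5 + C}$
$D = - \frac{8}{9}$ ($D = \frac{4}{5 + 4} \left(-2\right) = \frac{4}{9} \left(-2\right) = - \frac{8}{9} \approx -0.88889$)
$N{\left(u,I \right)} = 1 + I + u$ ($N{\left(u,I \right)} = I + \left(1 + u\right) = 1 + I + u$)
$35 \left(-26\right) N{\left(D,3 \right)} = 35 \left(-26\right) \left(1 + 3 - \frac{8}{9}\right) = \left(-910\right) \frac{28}{9} = - \frac{25480}{9}$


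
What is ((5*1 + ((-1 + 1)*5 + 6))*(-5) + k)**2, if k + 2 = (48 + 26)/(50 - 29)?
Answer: 1261129/441 ≈ 2859.7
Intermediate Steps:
k = 32/21 (k = -2 + (48 + 26)/(50 - 29) = -2 + 74/21 = 32/21 ≈ 1.5238)
((5*1 + ((-1 + 1)*5 + 6))*(-5) + k)**2 = ((5*1 + ((-1 + 1)*5 + 6))*(-5) + 32/21)**2 = ((5 + (0*5 + 6))*(-5) + 32/21)**2 = ((5 + (0 + 6))*(-5) + 32/21)**2 = ((5 + 6)*(-5) + 32/21)**2 = (11*(-5) + 32/21)**2 = (-55 + 32/21)**2 = (-1123/21)**2 = 1261129/441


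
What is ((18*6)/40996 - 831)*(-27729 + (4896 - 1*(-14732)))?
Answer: 68995342092/10249 ≈ 6.7319e+6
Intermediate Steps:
((18*6)/40996 - 831)*(-27729 + (4896 - 1*(-14732))) = (108*(1/40996) - 831)*(-27729 + (4896 + 14732)) = (27/10249 - 831)*(-27729 + 19628) = -8516892/10249*(-8101) = 68995342092/10249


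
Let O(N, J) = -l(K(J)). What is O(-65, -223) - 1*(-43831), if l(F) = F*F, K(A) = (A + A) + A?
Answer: -403730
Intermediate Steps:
K(A) = 3*A (K(A) = 2*A + A = 3*A)
l(F) = F²
O(N, J) = -9*J² (O(N, J) = -(3*J)² = -9*J²)
O(-65, -223) - 1*(-43831) = -9*(-223)² - 1*(-43831) = -9*49729 + 43831 = -447561 + 43831 = -403730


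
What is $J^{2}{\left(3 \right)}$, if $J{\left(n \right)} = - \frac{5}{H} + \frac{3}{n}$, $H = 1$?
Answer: $16$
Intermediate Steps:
$J{\left(n \right)} = -5 + \frac{3}{n}$ ($J{\left(n \right)} = - \frac{5}{1} + \frac{3}{n} = \left(-5\right) 1 + \frac{3}{n} = -5 + \frac{3}{n}$)
$J^{2}{\left(3 \right)} = \left(-5 + \frac{3}{3}\right)^{2} = \left(-5 + 3 \cdot \frac{1}{3}\right)^{2} = \left(-5 + 1\right)^{2} = \left(-4\right)^{2} = 16$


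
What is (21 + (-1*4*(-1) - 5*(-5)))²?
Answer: 2500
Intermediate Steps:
(21 + (-1*4*(-1) - 5*(-5)))² = (21 + (-4*(-1) - 1*(-25)))² = (21 + (4 + 25))² = (21 + 29)² = 50² = 2500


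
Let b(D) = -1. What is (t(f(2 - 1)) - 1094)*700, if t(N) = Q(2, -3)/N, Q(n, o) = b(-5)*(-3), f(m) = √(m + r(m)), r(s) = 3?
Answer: -764750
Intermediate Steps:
f(m) = √(3 + m) (f(m) = √(m + 3) = √(3 + m))
Q(n, o) = 3 (Q(n, o) = -1*(-3) = 3)
t(N) = 3/N
(t(f(2 - 1)) - 1094)*700 = (3/(√(3 + (2 - 1))) - 1094)*700 = (3/(√(3 + 1)) - 1094)*700 = (3/(√4) - 1094)*700 = (3/2 - 1094)*700 = -2185/2*700 = -764750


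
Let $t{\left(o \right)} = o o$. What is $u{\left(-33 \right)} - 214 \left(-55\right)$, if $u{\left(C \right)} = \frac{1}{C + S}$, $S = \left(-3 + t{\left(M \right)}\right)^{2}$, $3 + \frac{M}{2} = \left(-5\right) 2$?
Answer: $\frac{5330585921}{452896} \approx 11770.0$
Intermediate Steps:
$M = -26$ ($M = -6 + 2 \left(\left(-5\right) 2\right) = -6 + 2 \left(-10\right) = -6 - 20 = -26$)
$t{\left(o \right)} = o^{2}$
$S = 452929$ ($S = \left(-3 + \left(-26\right)^{2}\right)^{2} = \left(-3 + 676\right)^{2} = 673^{2} = 452929$)
$u{\left(C \right)} = \frac{1}{452929 + C}$ ($u{\left(C \right)} = \frac{1}{C + 452929} = \frac{1}{452929 + C}$)
$u{\left(-33 \right)} - 214 \left(-55\right) = \frac{1}{452929 - 33} - 214 \left(-55\right) = \frac{1}{452896} - -11770 = \frac{1}{452896} + 11770 = \frac{5330585921}{452896}$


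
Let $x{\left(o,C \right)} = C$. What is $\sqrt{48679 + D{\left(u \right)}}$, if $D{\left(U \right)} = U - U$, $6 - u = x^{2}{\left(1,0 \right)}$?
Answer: $\sqrt{48679} \approx 220.63$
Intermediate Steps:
$u = 6$ ($u = 6 - 0^{2} = 6 - 0 = 6 + 0 = 6$)
$D{\left(U \right)} = 0$
$\sqrt{48679 + D{\left(u \right)}} = \sqrt{48679 + 0} = \sqrt{48679}$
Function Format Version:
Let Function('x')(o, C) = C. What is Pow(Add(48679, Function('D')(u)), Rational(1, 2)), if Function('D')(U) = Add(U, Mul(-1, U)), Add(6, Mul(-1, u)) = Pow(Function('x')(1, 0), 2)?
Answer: Pow(48679, Rational(1, 2)) ≈ 220.63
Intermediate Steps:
u = 6 (u = Add(6, Mul(-1, Pow(0, 2))) = Add(6, Mul(-1, 0)) = Add(6, 0) = 6)
Function('D')(U) = 0
Pow(Add(48679, Function('D')(u)), Rational(1, 2)) = Pow(Add(48679, 0), Rational(1, 2)) = Pow(48679, Rational(1, 2))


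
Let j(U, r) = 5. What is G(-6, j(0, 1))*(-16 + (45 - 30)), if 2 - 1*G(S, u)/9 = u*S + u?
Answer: -243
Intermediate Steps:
G(S, u) = 18 - 9*u - 9*S*u (G(S, u) = 18 - 9*(u*S + u) = 18 - 9*(S*u + u) = 18 - 9*(u + S*u) = 18 + (-9*u - 9*S*u) = 18 - 9*u - 9*S*u)
G(-6, j(0, 1))*(-16 + (45 - 30)) = (18 - 9*5 - 9*(-6)*5)*(-16 + (45 - 30)) = (18 - 45 + 270)*(-16 + 15) = 243*(-1) = -243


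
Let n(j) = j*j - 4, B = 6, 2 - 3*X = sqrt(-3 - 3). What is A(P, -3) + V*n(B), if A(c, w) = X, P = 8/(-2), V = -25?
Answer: -2398/3 - I*sqrt(6)/3 ≈ -799.33 - 0.8165*I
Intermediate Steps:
P = -4 (P = 8*(-1/2) = -4)
X = 2/3 - I*sqrt(6)/3 (X = 2/3 - sqrt(-3 - 3)/3 = 2/3 - I*sqrt(6)/3 ≈ 0.66667 - 0.8165*I)
A(c, w) = 2/3 - I*sqrt(6)/3
n(j) = -4 + j**2 (n(j) = j**2 - 4 = -4 + j**2)
A(P, -3) + V*n(B) = (2/3 - I*sqrt(6)/3) - 25*(-4 + 6**2) = (2/3 - I*sqrt(6)/3) - 25*(-4 + 36) = (2/3 - I*sqrt(6)/3) - 25*32 = (2/3 - I*sqrt(6)/3) - 800 = -2398/3 - I*sqrt(6)/3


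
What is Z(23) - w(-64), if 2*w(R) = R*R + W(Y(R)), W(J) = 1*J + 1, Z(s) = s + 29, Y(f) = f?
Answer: -3929/2 ≈ -1964.5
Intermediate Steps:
Z(s) = 29 + s
W(J) = 1 + J (W(J) = J + 1 = 1 + J)
w(R) = ½ + R/2 + R²/2 (w(R) = (R*R + (1 + R))/2 = (R² + (1 + R))/2 = (1 + R + R²)/2 = ½ + R/2 + R²/2)
Z(23) - w(-64) = (29 + 23) - (½ + (½)*(-64) + (½)*(-64)²) = 52 - (½ - 32 + (½)*4096) = 52 - (½ - 32 + 2048) = 52 - 1*4033/2 = 52 - 4033/2 = -3929/2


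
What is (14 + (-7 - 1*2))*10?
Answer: 50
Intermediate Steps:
(14 + (-7 - 1*2))*10 = (14 + (-7 - 2))*10 = (14 - 9)*10 = 5*10 = 50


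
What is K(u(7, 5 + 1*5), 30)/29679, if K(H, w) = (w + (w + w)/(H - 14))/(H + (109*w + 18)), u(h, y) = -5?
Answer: 170/617095661 ≈ 2.7548e-7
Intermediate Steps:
K(H, w) = (w + 2*w/(-14 + H))/(18 + H + 109*w) (K(H, w) = (w + (2*w)/(-14 + H))/(H + (18 + 109*w)) = (w + 2*w/(-14 + H))/(18 + H + 109*w))
K(u(7, 5 + 1*5), 30)/29679 = (30*(-12 - 5)/(-252 + (-5)² - 1526*30 + 4*(-5) + 109*(-5)*30))/29679 = (30*(-17)/(-252 + 25 - 45780 - 20 - 16350))*(1/29679) = (30*(-17)/(-62377))*(1/29679) = (30*(-1/62377)*(-17))*(1/29679) = (510/62377)*(1/29679) = 170/617095661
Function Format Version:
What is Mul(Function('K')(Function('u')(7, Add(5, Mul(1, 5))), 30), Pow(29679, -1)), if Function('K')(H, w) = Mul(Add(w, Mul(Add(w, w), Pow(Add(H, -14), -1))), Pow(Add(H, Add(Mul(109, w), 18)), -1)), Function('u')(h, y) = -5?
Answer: Rational(170, 617095661) ≈ 2.7548e-7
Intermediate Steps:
Function('K')(H, w) = Mul(Pow(Add(18, H, Mul(109, w)), -1), Add(w, Mul(2, w, Pow(Add(-14, H), -1)))) (Function('K')(H, w) = Mul(Add(w, Mul(Mul(2, w), Pow(Add(-14, H), -1))), Pow(Add(H, Add(18, Mul(109, w))), -1)) = Mul(Add(w, Mul(2, w, Pow(Add(-14, H), -1))), Pow(Add(18, H, Mul(109, w)), -1)) = Mul(Pow(Add(18, H, Mul(109, w)), -1), Add(w, Mul(2, w, Pow(Add(-14, H), -1)))))
Mul(Function('K')(Function('u')(7, Add(5, Mul(1, 5))), 30), Pow(29679, -1)) = Mul(Mul(30, Pow(Add(-252, Pow(-5, 2), Mul(-1526, 30), Mul(4, -5), Mul(109, -5, 30)), -1), Add(-12, -5)), Pow(29679, -1)) = Mul(Mul(30, Pow(Add(-252, 25, -45780, -20, -16350), -1), -17), Rational(1, 29679)) = Mul(Mul(30, Pow(-62377, -1), -17), Rational(1, 29679)) = Mul(Mul(30, Rational(-1, 62377), -17), Rational(1, 29679)) = Mul(Rational(510, 62377), Rational(1, 29679)) = Rational(170, 617095661)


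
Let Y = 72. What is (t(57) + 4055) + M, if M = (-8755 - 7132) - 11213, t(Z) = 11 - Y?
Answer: -23106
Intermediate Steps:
t(Z) = -61 (t(Z) = 11 - 1*72 = 11 - 72 = -61)
M = -27100 (M = -15887 - 11213 = -27100)
(t(57) + 4055) + M = (-61 + 4055) - 27100 = 3994 - 27100 = -23106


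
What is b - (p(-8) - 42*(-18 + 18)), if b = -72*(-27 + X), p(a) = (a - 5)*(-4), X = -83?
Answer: 7868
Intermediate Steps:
p(a) = 20 - 4*a (p(a) = (-5 + a)*(-4) = 20 - 4*a)
b = 7920 (b = -72*(-27 - 83) = -72*(-110) = 7920)
b - (p(-8) - 42*(-18 + 18)) = 7920 - ((20 - 4*(-8)) - 42*(-18 + 18)) = 7920 - ((20 + 32) - 42*0) = 7920 - (52 + 0) = 7920 - 1*52 = 7920 - 52 = 7868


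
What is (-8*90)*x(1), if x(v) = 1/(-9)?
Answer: 80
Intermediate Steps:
x(v) = -1/9
(-8*90)*x(1) = -8*90*(-1/9) = -720*(-1/9) = 80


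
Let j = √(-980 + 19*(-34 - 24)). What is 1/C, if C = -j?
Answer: I*√2082/2082 ≈ 0.021916*I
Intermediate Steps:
j = I*√2082 (j = √(-980 + 19*(-58)) = √(-980 - 1102) = √(-2082) = I*√2082 ≈ 45.629*I)
C = -I*√2082 ≈ -45.629*I
1/C = 1/(-I*√2082) = I*√2082/2082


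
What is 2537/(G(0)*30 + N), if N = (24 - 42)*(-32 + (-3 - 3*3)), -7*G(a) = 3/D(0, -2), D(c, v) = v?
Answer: 17759/5589 ≈ 3.1775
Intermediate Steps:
G(a) = 3/14 (G(a) = -3/(7*(-2)) = -3*(-1)/(7*2) = -⅐*(-3/2) = 3/14)
N = 792 (N = -18*(-32 + (-3 - 9)) = -18*(-32 - 12) = -18*(-44) = 792)
2537/(G(0)*30 + N) = 2537/((3/14)*30 + 792) = 2537/(45/7 + 792) = 2537/(5589/7) = 2537*(7/5589) = 17759/5589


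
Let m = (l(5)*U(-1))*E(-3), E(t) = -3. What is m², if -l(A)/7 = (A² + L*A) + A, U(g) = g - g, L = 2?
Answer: 0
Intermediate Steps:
U(g) = 0
l(A) = -21*A - 7*A² (l(A) = -7*((A² + 2*A) + A) = -7*(A² + 3*A) = -21*A - 7*A²)
m = 0 (m = (-7*5*(3 + 5)*0)*(-3) = (-7*5*8*0)*(-3) = -280*0*(-3) = 0*(-3) = 0)
m² = 0² = 0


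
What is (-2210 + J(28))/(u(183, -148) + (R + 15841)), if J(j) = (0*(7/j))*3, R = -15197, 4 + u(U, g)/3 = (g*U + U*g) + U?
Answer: 2210/161323 ≈ 0.013699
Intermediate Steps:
u(U, g) = -12 + 3*U + 6*U*g (u(U, g) = -12 + 3*((g*U + U*g) + U) = -12 + 3*((U*g + U*g) + U) = -12 + 3*(2*U*g + U) = -12 + 3*(U + 2*U*g) = -12 + (3*U + 6*U*g) = -12 + 3*U + 6*U*g)
J(j) = 0 (J(j) = 0*3 = 0)
(-2210 + J(28))/(u(183, -148) + (R + 15841)) = (-2210 + 0)/((-12 + 3*183 + 6*183*(-148)) + (-15197 + 15841)) = -2210/((-12 + 549 - 162504) + 644) = -2210/(-161967 + 644) = -2210/(-161323) = -2210*(-1/161323) = 2210/161323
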